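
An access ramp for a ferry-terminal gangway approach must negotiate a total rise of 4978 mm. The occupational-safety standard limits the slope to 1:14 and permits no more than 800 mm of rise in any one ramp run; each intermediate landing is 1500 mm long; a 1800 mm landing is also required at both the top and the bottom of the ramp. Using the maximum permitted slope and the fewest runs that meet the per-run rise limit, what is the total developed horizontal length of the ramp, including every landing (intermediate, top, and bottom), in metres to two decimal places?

4978 / 800 = 6.223 → round up to 7 ramp runs. That means 6 intermediate landings.
Ramp run (horizontal) at 1:14: 4978 × 14 = 69692 mm.
6 intermediate landings contribute 6 × 1500 = 9000 mm.
Top and bottom landings: 2 × 1800 = 3600 mm.
Total = 69692 + 9000 + 3600 = 82292 mm.
= 82.29 m.

82.29 m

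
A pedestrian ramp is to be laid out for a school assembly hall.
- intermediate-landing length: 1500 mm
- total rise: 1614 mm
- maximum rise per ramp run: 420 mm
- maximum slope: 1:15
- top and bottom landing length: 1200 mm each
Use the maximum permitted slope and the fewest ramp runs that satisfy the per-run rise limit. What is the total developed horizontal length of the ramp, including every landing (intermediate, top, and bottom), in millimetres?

At most 420 each: 1614/420 = 3.84, giving 4 ramp runs. That means 3 intermediate landings.
Horizontal run for 1614 mm of rise at 1:15 is 1614 × 15 = 24210 mm.
Intermediate landings: 3 × 1500 = 4500 mm.
Top and bottom landings: 2 × 1200 = 2400 mm.
Total = 24210 + 4500 + 2400 = 31110 mm.

31110 mm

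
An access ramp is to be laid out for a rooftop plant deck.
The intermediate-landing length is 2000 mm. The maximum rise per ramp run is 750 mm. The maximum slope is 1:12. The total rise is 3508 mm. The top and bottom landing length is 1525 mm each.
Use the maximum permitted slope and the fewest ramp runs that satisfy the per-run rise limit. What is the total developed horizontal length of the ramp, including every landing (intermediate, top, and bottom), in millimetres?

53146 mm

⌈3508/750⌉ = 5 ramp runs. That means 4 intermediate landings.
Horizontal run for 3508 mm of rise at 1:12 is 3508 × 12 = 42096 mm.
4 intermediate landings contribute 4 × 2000 = 8000 mm.
Top and bottom landings: 2 × 1525 = 3050 mm.
Total = 42096 + 8000 + 3050 = 53146 mm.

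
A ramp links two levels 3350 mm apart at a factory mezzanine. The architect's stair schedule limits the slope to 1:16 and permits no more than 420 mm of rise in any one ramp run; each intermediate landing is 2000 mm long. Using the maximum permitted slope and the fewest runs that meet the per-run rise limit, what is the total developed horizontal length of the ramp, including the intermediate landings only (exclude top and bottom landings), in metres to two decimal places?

3350 / 420 = 7.98, so 8 ramp runs are needed. That means 7 intermediate landings.
Ramp run (horizontal) at 1:16: 3350 × 16 = 53600 mm.
7 intermediate landings contribute 7 × 2000 = 14000 mm.
Total developed length = 53600 + 14000 = 67600 mm.
= 67.60 m.

67.60 m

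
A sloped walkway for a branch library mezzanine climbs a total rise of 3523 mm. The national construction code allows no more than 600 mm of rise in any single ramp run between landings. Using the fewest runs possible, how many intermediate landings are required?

⌈3523/600⌉ = 6 ramp runs.
6 runs are separated by 5 intermediate landings.

5 intermediate landings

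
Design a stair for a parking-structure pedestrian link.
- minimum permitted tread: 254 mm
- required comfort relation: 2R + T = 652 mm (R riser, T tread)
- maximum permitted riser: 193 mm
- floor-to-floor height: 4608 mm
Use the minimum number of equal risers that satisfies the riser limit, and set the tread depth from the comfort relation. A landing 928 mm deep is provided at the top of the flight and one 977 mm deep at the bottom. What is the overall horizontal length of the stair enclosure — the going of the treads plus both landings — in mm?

4608 / 193 = 23.876 → round up to 24 risers.
Riser R = 4608 / 24 = 192 mm, within the 193 mm limit.
Tread T = 652 − 2 × 192 = 268 mm (≥ 254 mm).
24 risers give 23 treads; going = 23 × 268 = 6164 mm.
Enclosure = 6164 + 928 + 977 = 8069 mm.

8069 mm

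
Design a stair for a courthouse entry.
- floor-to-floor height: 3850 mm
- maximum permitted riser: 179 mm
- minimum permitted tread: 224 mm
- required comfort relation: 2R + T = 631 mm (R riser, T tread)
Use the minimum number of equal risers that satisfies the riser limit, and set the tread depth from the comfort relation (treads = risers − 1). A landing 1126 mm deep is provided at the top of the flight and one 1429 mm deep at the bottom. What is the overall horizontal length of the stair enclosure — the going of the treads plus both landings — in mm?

At most 179 each: 3850/179 = 21.51, giving 22 risers.
R = 3850 ÷ 22 = 175 mm.
Tread T = 631 − 2 × 175 = 281 mm (≥ 224 mm).
Going = (22 − 1) × 281 = 5901 mm.
Add landings: 5901 + 1126 + 1429 = 8456 mm.

8456 mm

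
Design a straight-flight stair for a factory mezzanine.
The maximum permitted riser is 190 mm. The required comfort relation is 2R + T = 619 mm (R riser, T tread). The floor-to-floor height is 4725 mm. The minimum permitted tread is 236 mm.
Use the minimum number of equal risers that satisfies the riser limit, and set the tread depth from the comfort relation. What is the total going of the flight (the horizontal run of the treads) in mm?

⌈4725/190⌉ = 25 risers.
R = 4725 ÷ 25 = 189 mm.
Tread T = 619 − 2 × 189 = 241 mm (≥ 236 mm).
Going = (25 − 1) × 241 = 5784 mm.

5784 mm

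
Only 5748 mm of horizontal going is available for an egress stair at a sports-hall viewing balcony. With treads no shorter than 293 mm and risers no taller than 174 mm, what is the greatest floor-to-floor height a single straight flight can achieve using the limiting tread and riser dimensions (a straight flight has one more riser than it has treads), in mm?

3480 mm

Treads that fit: ⌊5748 / 293⌋ = 19.
Risers = treads + 1 = 20.
Maximum height = 20 × 174 = 3480 mm.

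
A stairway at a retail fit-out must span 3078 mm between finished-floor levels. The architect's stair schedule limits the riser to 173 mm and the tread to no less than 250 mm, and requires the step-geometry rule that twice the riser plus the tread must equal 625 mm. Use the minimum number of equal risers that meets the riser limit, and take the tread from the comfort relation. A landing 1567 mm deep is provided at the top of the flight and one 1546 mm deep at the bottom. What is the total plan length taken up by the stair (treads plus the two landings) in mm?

7924 mm

3078 / 173 = 17.79, so 18 risers are needed.
Riser R = 3078 / 18 = 171 mm, within the 173 mm limit.
Tread T = 625 − 2 × 171 = 283 mm (≥ 250 mm).
18 risers give 17 treads; going = 17 × 283 = 4811 mm.
Enclosure = 4811 + 1567 + 1546 = 7924 mm.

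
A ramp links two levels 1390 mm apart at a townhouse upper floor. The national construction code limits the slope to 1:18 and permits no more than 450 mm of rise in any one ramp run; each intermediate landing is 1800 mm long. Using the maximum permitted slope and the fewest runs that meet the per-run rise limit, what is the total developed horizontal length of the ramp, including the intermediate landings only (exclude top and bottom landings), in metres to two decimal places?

30.42 m

1390 / 450 = 3.089 → round up to 4 ramp runs. That means 3 intermediate landings.
Horizontal run for 1390 mm of rise at 1:18 is 1390 × 18 = 25020 mm.
Intermediate landings: 3 × 1800 = 5400 mm.
Developed length = 25020 + 5400 = 30420 mm.
= 30.42 m.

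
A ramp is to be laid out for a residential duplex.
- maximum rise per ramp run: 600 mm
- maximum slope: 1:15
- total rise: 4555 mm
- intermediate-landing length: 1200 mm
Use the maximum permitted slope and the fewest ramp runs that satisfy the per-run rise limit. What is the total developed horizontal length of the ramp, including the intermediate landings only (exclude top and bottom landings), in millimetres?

76725 mm

⌈4555/600⌉ = 8 ramp runs. That means 7 intermediate landings.
Ramp run (horizontal) at 1:15: 4555 × 15 = 68325 mm.
7 intermediate landings contribute 7 × 1200 = 8400 mm.
Total developed length = 68325 + 8400 = 76725 mm.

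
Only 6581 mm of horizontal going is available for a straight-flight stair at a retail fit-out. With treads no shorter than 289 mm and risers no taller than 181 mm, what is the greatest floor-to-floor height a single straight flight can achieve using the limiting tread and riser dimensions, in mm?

4163 mm

Treads that fit: ⌊6581 / 289⌋ = 22.
Risers = treads + 1 = 23.
Maximum height = 23 × 181 = 4163 mm.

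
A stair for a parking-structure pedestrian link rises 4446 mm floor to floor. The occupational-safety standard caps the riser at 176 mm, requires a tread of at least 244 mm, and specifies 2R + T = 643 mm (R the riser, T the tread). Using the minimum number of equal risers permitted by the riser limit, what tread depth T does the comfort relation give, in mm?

4446 / 176 = 25.26, so 26 risers are needed.
R = 4446 ÷ 26 = 171 mm.
From 2R + T = 643: T = 643 − 342 = 301 mm.

301 mm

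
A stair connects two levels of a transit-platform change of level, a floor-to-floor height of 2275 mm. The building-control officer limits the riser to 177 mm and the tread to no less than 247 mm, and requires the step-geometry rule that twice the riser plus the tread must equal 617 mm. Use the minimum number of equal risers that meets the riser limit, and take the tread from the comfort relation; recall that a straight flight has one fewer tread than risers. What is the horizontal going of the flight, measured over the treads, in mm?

3204 mm

2275 / 177 = 12.853 → round up to 13 risers.
Riser R = 2275 / 13 = 175 mm, within the 177 mm limit.
From 2R + T = 617: T = 617 − 350 = 267 mm.
13 risers give 12 treads; going = 12 × 267 = 3204 mm.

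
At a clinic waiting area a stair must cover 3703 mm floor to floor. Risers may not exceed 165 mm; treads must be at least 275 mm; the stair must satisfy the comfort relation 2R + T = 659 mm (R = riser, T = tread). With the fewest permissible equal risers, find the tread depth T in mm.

337 mm

3703 / 165 = 22.44, so 23 risers are needed.
R = 3703 ÷ 23 = 161 mm.
T = 659 − 2·161 = 337 mm, which satisfies the 275 mm minimum.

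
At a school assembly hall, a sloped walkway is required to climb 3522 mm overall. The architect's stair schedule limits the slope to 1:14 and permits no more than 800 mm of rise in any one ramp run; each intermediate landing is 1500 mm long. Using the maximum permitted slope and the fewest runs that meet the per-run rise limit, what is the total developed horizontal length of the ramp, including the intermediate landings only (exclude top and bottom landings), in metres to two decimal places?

55.31 m

At most 800 each: 3522/800 = 4.40, giving 5 ramp runs. That means 4 intermediate landings.
Ramp run (horizontal) at 1:14: 3522 × 14 = 49308 mm.
4 intermediate landings contribute 4 × 1500 = 6000 mm.
Total developed length = 49308 + 6000 = 55308 mm.
= 55.31 m.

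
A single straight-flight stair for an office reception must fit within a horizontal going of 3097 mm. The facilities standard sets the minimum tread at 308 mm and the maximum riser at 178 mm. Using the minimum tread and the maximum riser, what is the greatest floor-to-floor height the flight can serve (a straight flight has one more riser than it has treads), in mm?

3097 / 308 = 10.06, so 10 treads fit.
Risers = treads + 1 = 11.
Maximum height = 11 × 178 = 1958 mm.

1958 mm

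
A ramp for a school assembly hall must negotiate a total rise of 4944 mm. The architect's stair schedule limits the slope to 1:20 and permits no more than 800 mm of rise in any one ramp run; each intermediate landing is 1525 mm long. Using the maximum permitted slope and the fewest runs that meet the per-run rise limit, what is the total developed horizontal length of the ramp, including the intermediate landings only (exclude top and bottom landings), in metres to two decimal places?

108.03 m

4944 / 800 = 6.180 → round up to 7 ramp runs. That means 6 intermediate landings.
Ramp run (horizontal) at 1:20: 4944 × 20 = 98880 mm.
Intermediate landings: 6 × 1525 = 9150 mm.
Total developed length = 98880 + 9150 = 108030 mm.
= 108.03 m.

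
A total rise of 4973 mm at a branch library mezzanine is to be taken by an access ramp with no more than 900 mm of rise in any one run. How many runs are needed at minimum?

6 runs

⌈4973/900⌉ = 6 ramp runs.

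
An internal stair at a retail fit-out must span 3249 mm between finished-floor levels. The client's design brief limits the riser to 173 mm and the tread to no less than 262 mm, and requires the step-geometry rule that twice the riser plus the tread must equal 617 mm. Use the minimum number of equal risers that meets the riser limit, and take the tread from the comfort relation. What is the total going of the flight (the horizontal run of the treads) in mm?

3249 / 173 = 18.78, so 19 risers are needed.
R = 3249 ÷ 19 = 171 mm.
T = 617 − 2·171 = 275 mm, which satisfies the 262 mm minimum.
Going = (19 − 1) × 275 = 4950 mm.

4950 mm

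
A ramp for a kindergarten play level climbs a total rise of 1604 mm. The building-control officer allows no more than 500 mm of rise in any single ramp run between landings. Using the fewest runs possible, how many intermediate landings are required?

3 intermediate landings

1604 / 500 = 3.208 → round up to 4 ramp runs.
4 runs are separated by 3 intermediate landings.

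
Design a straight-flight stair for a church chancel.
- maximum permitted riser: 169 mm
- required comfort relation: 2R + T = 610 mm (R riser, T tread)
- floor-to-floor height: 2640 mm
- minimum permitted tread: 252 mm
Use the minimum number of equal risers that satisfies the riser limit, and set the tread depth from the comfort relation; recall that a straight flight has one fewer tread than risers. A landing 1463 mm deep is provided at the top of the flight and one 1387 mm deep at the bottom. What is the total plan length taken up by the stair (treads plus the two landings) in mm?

7050 mm

At most 169 each: 2640/169 = 15.62, giving 16 risers.
Riser R = 2640 / 16 = 165 mm, within the 169 mm limit.
T = 610 − 2·165 = 280 mm, which satisfies the 252 mm minimum.
16 risers give 15 treads; going = 15 × 280 = 4200 mm.
Enclosure = 4200 + 1463 + 1387 = 7050 mm.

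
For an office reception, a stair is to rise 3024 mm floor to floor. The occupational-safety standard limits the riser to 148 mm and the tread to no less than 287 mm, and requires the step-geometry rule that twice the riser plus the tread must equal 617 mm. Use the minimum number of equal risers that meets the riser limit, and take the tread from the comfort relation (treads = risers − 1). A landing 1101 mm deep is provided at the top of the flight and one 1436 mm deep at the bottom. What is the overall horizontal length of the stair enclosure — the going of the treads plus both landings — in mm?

9117 mm

3024 / 148 = 20.43, so 21 risers are needed.
Each riser is 3024/21 = 144 mm (≤ 148 mm).
Tread T = 617 − 2 × 144 = 329 mm (≥ 287 mm).
Going = (21 − 1) × 329 = 6580 mm.
Add landings: 6580 + 1101 + 1436 = 9117 mm.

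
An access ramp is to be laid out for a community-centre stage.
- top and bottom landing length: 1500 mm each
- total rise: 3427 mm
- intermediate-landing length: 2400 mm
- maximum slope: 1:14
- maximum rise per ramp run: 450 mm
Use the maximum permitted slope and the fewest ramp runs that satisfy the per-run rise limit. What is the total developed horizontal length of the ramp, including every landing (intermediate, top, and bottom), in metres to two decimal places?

67.78 m

⌈3427/450⌉ = 8 ramp runs. That means 7 intermediate landings.
Horizontal run for 3427 mm of rise at 1:14 is 3427 × 14 = 47978 mm.
7 intermediate landings contribute 7 × 2400 = 16800 mm.
Top and bottom landings: 2 × 1500 = 3000 mm.
Total = 47978 + 16800 + 3000 = 67778 mm.
= 67.78 m.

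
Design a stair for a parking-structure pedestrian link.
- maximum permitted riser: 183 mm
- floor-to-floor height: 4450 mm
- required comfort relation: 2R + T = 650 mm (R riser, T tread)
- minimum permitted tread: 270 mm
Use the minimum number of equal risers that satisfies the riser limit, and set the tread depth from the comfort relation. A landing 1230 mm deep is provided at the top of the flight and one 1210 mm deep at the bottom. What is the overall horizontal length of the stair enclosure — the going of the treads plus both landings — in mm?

9496 mm

At most 183 each: 4450/183 = 24.32, giving 25 risers.
Each riser is 4450/25 = 178 mm (≤ 183 mm).
From 2R + T = 650: T = 650 − 356 = 294 mm.
25 risers give 24 treads; going = 24 × 294 = 7056 mm.
Add landings: 7056 + 1230 + 1210 = 9496 mm.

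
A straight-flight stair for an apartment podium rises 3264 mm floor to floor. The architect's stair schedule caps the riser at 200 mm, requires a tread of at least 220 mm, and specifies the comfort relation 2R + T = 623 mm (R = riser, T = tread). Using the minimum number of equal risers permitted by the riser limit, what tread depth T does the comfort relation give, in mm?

3264 / 200 = 16.320 → round up to 17 risers.
Each riser is 3264/17 = 192 mm (≤ 200 mm).
Tread T = 623 − 2 × 192 = 239 mm (≥ 220 mm).

239 mm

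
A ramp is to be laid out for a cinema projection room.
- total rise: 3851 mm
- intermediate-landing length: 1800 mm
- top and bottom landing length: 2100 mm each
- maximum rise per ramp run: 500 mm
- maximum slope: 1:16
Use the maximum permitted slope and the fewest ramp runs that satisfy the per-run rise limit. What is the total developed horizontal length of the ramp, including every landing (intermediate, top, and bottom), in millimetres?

78416 mm

⌈3851/500⌉ = 8 ramp runs. That means 7 intermediate landings.
Horizontal run for 3851 mm of rise at 1:16 is 3851 × 16 = 61616 mm.
Intermediate landings: 7 × 1800 = 12600 mm.
Top and bottom landings: 2 × 2100 = 4200 mm.
Total = 61616 + 12600 + 4200 = 78416 mm.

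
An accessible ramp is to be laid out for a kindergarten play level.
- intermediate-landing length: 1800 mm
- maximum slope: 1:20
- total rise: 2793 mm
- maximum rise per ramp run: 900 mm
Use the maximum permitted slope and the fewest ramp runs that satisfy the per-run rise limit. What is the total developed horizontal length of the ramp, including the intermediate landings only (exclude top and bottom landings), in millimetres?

61260 mm

⌈2793/900⌉ = 4 ramp runs. That means 3 intermediate landings.
Horizontal run for 2793 mm of rise at 1:20 is 2793 × 20 = 55860 mm.
Intermediate landings: 3 × 1800 = 5400 mm.
Developed length = 55860 + 5400 = 61260 mm.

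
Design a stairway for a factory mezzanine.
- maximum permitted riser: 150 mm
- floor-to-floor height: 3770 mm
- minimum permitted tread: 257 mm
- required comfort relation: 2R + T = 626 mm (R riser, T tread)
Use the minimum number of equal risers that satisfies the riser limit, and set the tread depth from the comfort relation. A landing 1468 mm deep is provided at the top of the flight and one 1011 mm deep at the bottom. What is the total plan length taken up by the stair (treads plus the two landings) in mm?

10879 mm

3770 / 150 = 25.133 → round up to 26 risers.
R = 3770 ÷ 26 = 145 mm.
T = 626 − 2·145 = 336 mm, which satisfies the 257 mm minimum.
Going = (26 − 1) × 336 = 8400 mm.
Enclosure = 8400 + 1468 + 1011 = 10879 mm.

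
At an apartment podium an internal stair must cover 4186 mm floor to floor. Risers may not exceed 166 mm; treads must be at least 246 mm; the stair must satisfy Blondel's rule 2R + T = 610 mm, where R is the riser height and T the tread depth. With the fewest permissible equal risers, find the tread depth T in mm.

4186 / 166 = 25.217 → round up to 26 risers.
Each riser is 4186/26 = 161 mm (≤ 166 mm).
Tread T = 610 − 2 × 161 = 288 mm (≥ 246 mm).

288 mm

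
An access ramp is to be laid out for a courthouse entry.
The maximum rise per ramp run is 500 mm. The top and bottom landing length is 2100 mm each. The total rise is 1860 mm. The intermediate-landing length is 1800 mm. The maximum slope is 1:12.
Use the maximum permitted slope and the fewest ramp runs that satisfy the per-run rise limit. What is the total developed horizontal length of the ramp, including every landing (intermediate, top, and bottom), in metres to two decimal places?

31.92 m

1860 / 500 = 3.720 → round up to 4 ramp runs. That means 3 intermediate landings.
Ramp run (horizontal) at 1:12: 1860 × 12 = 22320 mm.
Intermediate landings: 3 × 1800 = 5400 mm.
Top and bottom landings: 2 × 2100 = 4200 mm.
Total = 22320 + 5400 + 4200 = 31920 mm.
= 31.92 m.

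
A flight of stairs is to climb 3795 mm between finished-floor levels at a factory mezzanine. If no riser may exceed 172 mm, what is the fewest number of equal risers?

At most 172 each: 3795/172 = 22.06, giving 23 risers.

23 risers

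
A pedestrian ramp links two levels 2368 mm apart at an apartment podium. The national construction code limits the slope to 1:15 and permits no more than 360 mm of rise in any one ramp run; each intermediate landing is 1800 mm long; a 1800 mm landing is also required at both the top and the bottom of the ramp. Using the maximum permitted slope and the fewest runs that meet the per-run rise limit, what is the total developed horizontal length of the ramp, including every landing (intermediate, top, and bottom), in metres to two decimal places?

⌈2368/360⌉ = 7 ramp runs. That means 6 intermediate landings.
Horizontal run for 2368 mm of rise at 1:15 is 2368 × 15 = 35520 mm.
6 intermediate landings contribute 6 × 1800 = 10800 mm.
Top and bottom landings: 2 × 1800 = 3600 mm.
Total = 35520 + 10800 + 3600 = 49920 mm.
= 49.92 m.

49.92 m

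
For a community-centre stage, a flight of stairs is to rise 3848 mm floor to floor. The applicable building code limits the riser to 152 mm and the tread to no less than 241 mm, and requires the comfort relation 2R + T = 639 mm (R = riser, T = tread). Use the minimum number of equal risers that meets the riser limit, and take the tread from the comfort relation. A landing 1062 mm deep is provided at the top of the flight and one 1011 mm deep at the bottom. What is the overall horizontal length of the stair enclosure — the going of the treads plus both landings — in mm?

3848 / 152 = 25.32, so 26 risers are needed.
R = 3848 ÷ 26 = 148 mm.
From 2R + T = 639: T = 639 − 296 = 343 mm.
Going = (26 − 1) × 343 = 8575 mm.
Add landings: 8575 + 1062 + 1011 = 10648 mm.

10648 mm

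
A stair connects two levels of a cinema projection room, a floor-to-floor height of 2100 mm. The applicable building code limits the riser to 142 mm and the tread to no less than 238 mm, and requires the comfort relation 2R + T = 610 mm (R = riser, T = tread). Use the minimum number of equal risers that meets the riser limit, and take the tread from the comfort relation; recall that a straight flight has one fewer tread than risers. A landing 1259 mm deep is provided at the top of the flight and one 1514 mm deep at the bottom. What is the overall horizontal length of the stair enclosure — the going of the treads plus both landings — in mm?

7393 mm

At most 142 each: 2100/142 = 14.79, giving 15 risers.
Each riser is 2100/15 = 140 mm (≤ 142 mm).
Tread T = 610 − 2 × 140 = 330 mm (≥ 238 mm).
15 risers give 14 treads; going = 14 × 330 = 4620 mm.
Add landings: 4620 + 1259 + 1514 = 7393 mm.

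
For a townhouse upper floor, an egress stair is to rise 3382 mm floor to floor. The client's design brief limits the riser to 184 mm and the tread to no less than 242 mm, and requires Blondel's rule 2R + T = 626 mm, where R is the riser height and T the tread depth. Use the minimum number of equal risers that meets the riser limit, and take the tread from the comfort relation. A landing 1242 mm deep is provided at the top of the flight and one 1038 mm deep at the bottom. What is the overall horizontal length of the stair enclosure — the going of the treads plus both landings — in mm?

⌈3382/184⌉ = 19 risers.
Riser R = 3382 / 19 = 178 mm, within the 184 mm limit.
T = 626 − 2·178 = 270 mm, which satisfies the 242 mm minimum.
19 risers give 18 treads; going = 18 × 270 = 4860 mm.
Add landings: 4860 + 1242 + 1038 = 7140 mm.

7140 mm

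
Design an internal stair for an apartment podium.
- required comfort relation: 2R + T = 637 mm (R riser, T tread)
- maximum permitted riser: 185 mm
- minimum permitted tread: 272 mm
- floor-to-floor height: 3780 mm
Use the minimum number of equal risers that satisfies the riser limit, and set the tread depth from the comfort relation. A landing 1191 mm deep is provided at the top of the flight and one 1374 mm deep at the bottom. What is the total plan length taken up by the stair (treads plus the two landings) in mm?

3780 / 185 = 20.432 → round up to 21 risers.
R = 3780 ÷ 21 = 180 mm.
From 2R + T = 637: T = 637 − 360 = 277 mm.
21 risers give 20 treads; going = 20 × 277 = 5540 mm.
Enclosure = 5540 + 1191 + 1374 = 8105 mm.

8105 mm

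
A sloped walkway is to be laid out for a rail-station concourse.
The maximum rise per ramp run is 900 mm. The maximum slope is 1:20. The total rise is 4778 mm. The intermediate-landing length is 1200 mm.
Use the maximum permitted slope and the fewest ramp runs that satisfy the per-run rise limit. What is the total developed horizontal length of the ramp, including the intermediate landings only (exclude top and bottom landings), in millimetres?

⌈4778/900⌉ = 6 ramp runs. That means 5 intermediate landings.
Ramp run (horizontal) at 1:20: 4778 × 20 = 95560 mm.
Intermediate landings: 5 × 1200 = 6000 mm.
Total developed length = 95560 + 6000 = 101560 mm.

101560 mm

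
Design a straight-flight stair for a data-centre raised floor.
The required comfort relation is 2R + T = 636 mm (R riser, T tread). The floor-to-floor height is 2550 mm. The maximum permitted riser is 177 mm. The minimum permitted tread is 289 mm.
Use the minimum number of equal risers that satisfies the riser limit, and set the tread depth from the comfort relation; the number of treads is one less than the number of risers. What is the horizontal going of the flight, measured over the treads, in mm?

⌈2550/177⌉ = 15 risers.
Each riser is 2550/15 = 170 mm (≤ 177 mm).
From 2R + T = 636: T = 636 − 340 = 296 mm.
Going = (15 − 1) × 296 = 4144 mm.

4144 mm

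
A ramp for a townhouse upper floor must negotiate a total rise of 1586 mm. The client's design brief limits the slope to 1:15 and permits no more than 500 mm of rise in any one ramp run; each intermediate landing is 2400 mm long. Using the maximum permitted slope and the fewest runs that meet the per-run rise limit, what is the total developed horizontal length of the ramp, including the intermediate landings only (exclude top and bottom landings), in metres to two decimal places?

1586 / 500 = 3.17, so 4 ramp runs are needed. That means 3 intermediate landings.
Ramp run (horizontal) at 1:15: 1586 × 15 = 23790 mm.
3 intermediate landings contribute 3 × 2400 = 7200 mm.
Developed length = 23790 + 7200 = 30990 mm.
= 30.99 m.

30.99 m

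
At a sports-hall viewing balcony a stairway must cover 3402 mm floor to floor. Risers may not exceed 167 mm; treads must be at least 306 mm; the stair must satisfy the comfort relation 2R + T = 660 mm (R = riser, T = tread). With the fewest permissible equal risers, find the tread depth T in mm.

3402 / 167 = 20.37, so 21 risers are needed.
Riser R = 3402 / 21 = 162 mm, within the 167 mm limit.
From 2R + T = 660: T = 660 − 324 = 336 mm.

336 mm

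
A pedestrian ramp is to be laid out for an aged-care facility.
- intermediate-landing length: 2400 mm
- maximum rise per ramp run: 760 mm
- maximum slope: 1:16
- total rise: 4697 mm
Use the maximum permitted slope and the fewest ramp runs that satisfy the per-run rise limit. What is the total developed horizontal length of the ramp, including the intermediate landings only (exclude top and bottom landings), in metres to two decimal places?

89.55 m

4697 / 760 = 6.18, so 7 ramp runs are needed. That means 6 intermediate landings.
Ramp run (horizontal) at 1:16: 4697 × 16 = 75152 mm.
Intermediate landings: 6 × 2400 = 14400 mm.
Developed length = 75152 + 14400 = 89552 mm.
= 89.55 m.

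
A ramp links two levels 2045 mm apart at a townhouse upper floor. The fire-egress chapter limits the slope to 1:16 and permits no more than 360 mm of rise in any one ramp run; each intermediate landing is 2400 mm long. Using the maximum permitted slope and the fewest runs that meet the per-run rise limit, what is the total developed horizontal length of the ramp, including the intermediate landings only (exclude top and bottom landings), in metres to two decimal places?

44.72 m

2045 / 360 = 5.681 → round up to 6 ramp runs. That means 5 intermediate landings.
Ramp run (horizontal) at 1:16: 2045 × 16 = 32720 mm.
Intermediate landings: 5 × 2400 = 12000 mm.
Developed length = 32720 + 12000 = 44720 mm.
= 44.72 m.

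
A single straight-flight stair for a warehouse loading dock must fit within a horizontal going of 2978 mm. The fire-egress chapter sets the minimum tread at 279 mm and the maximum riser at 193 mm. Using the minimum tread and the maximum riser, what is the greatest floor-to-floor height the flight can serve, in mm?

2978 / 279 = 10.67, so 10 treads fit.
Risers = treads + 1 = 11.
Maximum height = 11 × 193 = 2123 mm.

2123 mm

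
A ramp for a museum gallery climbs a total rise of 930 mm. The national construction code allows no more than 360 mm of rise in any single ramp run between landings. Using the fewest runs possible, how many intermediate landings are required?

2 intermediate landings

930 / 360 = 2.583 → round up to 3 ramp runs.
3 runs are separated by 2 intermediate landings.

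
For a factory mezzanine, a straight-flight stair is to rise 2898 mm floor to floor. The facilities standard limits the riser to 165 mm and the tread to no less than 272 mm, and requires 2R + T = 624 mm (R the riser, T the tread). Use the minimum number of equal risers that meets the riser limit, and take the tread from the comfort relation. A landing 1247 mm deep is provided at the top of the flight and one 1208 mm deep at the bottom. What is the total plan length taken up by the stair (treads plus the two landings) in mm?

7589 mm

2898 / 165 = 17.564 → round up to 18 risers.
Each riser is 2898/18 = 161 mm (≤ 165 mm).
Tread T = 624 − 2 × 161 = 302 mm (≥ 272 mm).
Treads = 18 − 1 = 17; going = 17 × 302 = 5134 mm.
Enclosure = 5134 + 1247 + 1208 = 7589 mm.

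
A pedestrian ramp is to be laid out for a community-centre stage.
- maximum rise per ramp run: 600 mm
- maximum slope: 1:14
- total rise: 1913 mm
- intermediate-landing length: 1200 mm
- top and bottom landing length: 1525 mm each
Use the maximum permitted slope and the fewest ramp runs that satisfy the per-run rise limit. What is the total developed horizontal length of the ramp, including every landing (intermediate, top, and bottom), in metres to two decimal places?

1913 / 600 = 3.19, so 4 ramp runs are needed. That means 3 intermediate landings.
Horizontal run for 1913 mm of rise at 1:14 is 1913 × 14 = 26782 mm.
3 intermediate landings contribute 3 × 1200 = 3600 mm.
Top and bottom landings: 2 × 1525 = 3050 mm.
Total = 26782 + 3600 + 3050 = 33432 mm.
= 33.43 m.

33.43 m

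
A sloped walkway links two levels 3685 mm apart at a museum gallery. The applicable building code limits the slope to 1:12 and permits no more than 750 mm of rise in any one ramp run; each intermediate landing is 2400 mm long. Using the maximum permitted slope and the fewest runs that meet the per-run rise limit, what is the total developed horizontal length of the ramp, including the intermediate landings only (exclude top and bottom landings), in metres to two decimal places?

3685 / 750 = 4.91, so 5 ramp runs are needed. That means 4 intermediate landings.
Ramp run (horizontal) at 1:12: 3685 × 12 = 44220 mm.
Intermediate landings: 4 × 2400 = 9600 mm.
Total developed length = 44220 + 9600 = 53820 mm.
= 53.82 m.

53.82 m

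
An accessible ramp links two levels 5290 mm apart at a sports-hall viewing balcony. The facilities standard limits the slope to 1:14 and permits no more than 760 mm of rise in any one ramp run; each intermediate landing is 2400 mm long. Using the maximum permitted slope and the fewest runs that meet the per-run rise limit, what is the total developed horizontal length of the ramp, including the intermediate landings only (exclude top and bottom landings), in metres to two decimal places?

88.46 m

5290 / 760 = 6.96, so 7 ramp runs are needed. That means 6 intermediate landings.
Horizontal run for 5290 mm of rise at 1:14 is 5290 × 14 = 74060 mm.
6 intermediate landings contribute 6 × 2400 = 14400 mm.
Total developed length = 74060 + 14400 = 88460 mm.
= 88.46 m.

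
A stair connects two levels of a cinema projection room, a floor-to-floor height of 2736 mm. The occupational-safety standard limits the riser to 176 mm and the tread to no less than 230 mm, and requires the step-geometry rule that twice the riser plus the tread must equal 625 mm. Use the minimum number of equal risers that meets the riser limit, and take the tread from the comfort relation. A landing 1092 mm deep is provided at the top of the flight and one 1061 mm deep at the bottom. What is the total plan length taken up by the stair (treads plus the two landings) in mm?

2736 / 176 = 15.545 → round up to 16 risers.
Each riser is 2736/16 = 171 mm (≤ 176 mm).
From 2R + T = 625: T = 625 − 342 = 283 mm.
16 risers give 15 treads; going = 15 × 283 = 4245 mm.
Add landings: 4245 + 1092 + 1061 = 6398 mm.

6398 mm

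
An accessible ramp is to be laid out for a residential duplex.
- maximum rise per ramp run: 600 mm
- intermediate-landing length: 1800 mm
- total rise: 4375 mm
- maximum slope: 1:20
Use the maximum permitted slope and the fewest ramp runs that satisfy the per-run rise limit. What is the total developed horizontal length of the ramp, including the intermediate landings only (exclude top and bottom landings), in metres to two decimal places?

100.10 m

4375 / 600 = 7.292 → round up to 8 ramp runs. That means 7 intermediate landings.
Horizontal run for 4375 mm of rise at 1:20 is 4375 × 20 = 87500 mm.
7 intermediate landings contribute 7 × 1800 = 12600 mm.
Total developed length = 87500 + 12600 = 100100 mm.
= 100.10 m.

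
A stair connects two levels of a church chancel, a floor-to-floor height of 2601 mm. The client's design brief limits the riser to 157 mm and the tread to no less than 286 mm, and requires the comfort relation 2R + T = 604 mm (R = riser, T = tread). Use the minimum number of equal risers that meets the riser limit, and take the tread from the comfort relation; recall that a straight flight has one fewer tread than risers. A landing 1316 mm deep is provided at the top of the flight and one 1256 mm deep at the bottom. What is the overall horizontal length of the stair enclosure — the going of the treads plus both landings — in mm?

7340 mm

At most 157 each: 2601/157 = 16.57, giving 17 risers.
R = 2601 ÷ 17 = 153 mm.
From 2R + T = 604: T = 604 − 306 = 298 mm.
17 risers give 16 treads; going = 16 × 298 = 4768 mm.
Add landings: 4768 + 1316 + 1256 = 7340 mm.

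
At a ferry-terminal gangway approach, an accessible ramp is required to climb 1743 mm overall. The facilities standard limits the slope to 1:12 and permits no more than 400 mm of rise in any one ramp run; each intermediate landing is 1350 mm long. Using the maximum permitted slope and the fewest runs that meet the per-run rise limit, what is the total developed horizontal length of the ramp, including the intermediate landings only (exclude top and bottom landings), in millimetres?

⌈1743/400⌉ = 5 ramp runs. That means 4 intermediate landings.
Horizontal run for 1743 mm of rise at 1:12 is 1743 × 12 = 20916 mm.
4 intermediate landings contribute 4 × 1350 = 5400 mm.
Developed length = 20916 + 5400 = 26316 mm.

26316 mm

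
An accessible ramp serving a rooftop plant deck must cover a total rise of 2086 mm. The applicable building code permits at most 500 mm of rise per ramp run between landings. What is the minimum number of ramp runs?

⌈2086/500⌉ = 5 ramp runs.

5 runs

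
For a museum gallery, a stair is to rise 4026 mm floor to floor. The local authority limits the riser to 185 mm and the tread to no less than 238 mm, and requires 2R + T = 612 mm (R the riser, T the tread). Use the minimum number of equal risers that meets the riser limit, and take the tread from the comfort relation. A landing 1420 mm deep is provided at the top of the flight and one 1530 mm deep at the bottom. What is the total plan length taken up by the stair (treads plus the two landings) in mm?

4026 / 185 = 21.762 → round up to 22 risers.
R = 4026 ÷ 22 = 183 mm.
T = 612 − 2·183 = 246 mm, which satisfies the 238 mm minimum.
Going = (22 − 1) × 246 = 5166 mm.
Enclosure = 5166 + 1420 + 1530 = 8116 mm.

8116 mm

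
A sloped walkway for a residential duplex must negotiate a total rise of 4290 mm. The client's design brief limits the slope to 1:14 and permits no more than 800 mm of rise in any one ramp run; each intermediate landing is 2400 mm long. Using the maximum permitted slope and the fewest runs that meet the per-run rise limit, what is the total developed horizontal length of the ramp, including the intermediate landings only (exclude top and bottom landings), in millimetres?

72060 mm

4290 / 800 = 5.362 → round up to 6 ramp runs. That means 5 intermediate landings.
Horizontal run for 4290 mm of rise at 1:14 is 4290 × 14 = 60060 mm.
5 intermediate landings contribute 5 × 2400 = 12000 mm.
Developed length = 60060 + 12000 = 72060 mm.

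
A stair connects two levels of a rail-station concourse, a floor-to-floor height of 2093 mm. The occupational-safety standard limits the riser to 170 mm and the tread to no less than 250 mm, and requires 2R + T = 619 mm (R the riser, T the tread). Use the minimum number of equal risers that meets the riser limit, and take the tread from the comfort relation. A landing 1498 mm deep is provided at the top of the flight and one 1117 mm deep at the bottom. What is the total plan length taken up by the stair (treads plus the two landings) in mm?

6179 mm

2093 / 170 = 12.312 → round up to 13 risers.
Each riser is 2093/13 = 161 mm (≤ 170 mm).
Tread T = 619 − 2 × 161 = 297 mm (≥ 250 mm).
Treads = 13 − 1 = 12; going = 12 × 297 = 3564 mm.
Enclosure = 3564 + 1498 + 1117 = 6179 mm.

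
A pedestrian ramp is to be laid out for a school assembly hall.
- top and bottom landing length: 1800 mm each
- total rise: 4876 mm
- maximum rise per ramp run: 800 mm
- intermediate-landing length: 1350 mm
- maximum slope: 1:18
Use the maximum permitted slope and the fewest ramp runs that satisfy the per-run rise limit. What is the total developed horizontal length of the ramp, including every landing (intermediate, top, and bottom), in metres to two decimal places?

99.47 m

⌈4876/800⌉ = 7 ramp runs. That means 6 intermediate landings.
Horizontal run for 4876 mm of rise at 1:18 is 4876 × 18 = 87768 mm.
Intermediate landings: 6 × 1350 = 8100 mm.
Top and bottom landings: 2 × 1800 = 3600 mm.
Total = 87768 + 8100 + 3600 = 99468 mm.
= 99.47 m.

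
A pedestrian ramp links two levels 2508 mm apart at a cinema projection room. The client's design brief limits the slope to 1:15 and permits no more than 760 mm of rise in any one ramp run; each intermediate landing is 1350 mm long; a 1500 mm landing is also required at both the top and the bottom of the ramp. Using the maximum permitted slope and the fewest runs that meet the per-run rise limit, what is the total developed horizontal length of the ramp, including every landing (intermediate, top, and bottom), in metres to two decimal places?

2508 / 760 = 3.300 → round up to 4 ramp runs. That means 3 intermediate landings.
Ramp run (horizontal) at 1:15: 2508 × 15 = 37620 mm.
Intermediate landings: 3 × 1350 = 4050 mm.
Top and bottom landings: 2 × 1500 = 3000 mm.
Total = 37620 + 4050 + 3000 = 44670 mm.
= 44.67 m.

44.67 m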